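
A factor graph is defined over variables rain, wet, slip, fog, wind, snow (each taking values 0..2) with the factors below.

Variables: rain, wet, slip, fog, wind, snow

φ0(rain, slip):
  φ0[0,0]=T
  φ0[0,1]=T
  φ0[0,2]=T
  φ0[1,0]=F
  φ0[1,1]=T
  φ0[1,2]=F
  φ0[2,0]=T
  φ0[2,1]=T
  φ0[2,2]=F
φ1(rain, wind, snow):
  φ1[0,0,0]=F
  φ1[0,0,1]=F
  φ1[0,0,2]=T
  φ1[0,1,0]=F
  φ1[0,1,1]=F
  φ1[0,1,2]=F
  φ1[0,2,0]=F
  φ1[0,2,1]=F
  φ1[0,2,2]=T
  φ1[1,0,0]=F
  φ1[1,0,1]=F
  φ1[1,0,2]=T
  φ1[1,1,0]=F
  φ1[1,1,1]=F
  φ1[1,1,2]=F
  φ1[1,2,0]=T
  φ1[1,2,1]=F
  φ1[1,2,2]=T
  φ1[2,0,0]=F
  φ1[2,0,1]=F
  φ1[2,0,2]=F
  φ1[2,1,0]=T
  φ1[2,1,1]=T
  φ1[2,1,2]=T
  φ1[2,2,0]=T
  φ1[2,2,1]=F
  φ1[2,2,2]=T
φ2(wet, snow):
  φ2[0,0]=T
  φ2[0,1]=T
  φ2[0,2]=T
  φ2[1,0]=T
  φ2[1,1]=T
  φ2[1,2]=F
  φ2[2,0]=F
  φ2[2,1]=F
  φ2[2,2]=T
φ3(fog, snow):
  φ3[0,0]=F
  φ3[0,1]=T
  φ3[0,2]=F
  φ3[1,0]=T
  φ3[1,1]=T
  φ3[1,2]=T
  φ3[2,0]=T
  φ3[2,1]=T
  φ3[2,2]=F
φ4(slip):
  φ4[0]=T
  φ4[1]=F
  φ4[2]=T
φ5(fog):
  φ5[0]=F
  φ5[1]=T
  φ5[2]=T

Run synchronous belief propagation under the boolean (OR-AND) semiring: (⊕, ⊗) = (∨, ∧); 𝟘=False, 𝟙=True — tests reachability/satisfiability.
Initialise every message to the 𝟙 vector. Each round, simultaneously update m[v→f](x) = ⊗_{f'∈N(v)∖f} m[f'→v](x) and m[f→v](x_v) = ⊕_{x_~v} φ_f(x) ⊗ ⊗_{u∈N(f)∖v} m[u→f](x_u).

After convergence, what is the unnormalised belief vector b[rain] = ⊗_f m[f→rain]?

b[rain] = [T, F, T]

init: all messages = 𝟙 over 3 values
r1 m[φ0→rain] = [T, T, T]
r1 m[φ0→slip] = [T, T, T]
r1 m[φ1→rain] = [T, T, T]
r1 m[φ1→wind] = [T, T, T]
r1 m[φ1→snow] = [T, T, T]
r1 m[φ2→wet] = [T, T, T]
r1 m[φ2→snow] = [T, T, T]
r1 m[φ3→fog] = [T, T, T]
r1 m[φ3→snow] = [T, T, T]
r1 m[φ4→slip] = [T, F, T]
r1 m[φ5→fog] = [F, T, T]
r1 m[rain→φ0] = [T, T, T]
r1 m[rain→φ1] = [T, T, T]
r1 m[wet→φ2] = [T, T, T]
r1 m[slip→φ0] = [T, T, T]
r1 m[slip→φ4] = [T, T, T]
r1 m[fog→φ3] = [T, T, T]
r1 m[fog→φ5] = [T, T, T]
r1 m[wind→φ1] = [T, T, T]
r1 m[snow→φ1] = [T, T, T]
r1 m[snow→φ2] = [T, T, T]
r1 m[snow→φ3] = [T, T, T]
r2 m[φ0→rain] = [T, T, T]
r2 m[φ0→slip] = [T, T, T]
r2 m[φ1→rain] = [T, T, T]
r2 m[φ1→wind] = [T, T, T]
r2 m[φ1→snow] = [T, T, T]
r2 m[φ2→wet] = [T, T, T]
r2 m[φ2→snow] = [T, T, T]
r2 m[φ3→fog] = [T, T, T]
r2 m[φ3→snow] = [T, T, T]
r2 m[φ4→slip] = [T, F, T]
r2 m[φ5→fog] = [F, T, T]
r2 m[rain→φ0] = [T, T, T]
r2 m[rain→φ1] = [T, T, T]
r2 m[wet→φ2] = [T, T, T]
r2 m[slip→φ0] = [T, F, T]
r2 m[slip→φ4] = [T, T, T]
r2 m[fog→φ3] = [F, T, T]
r2 m[fog→φ5] = [T, T, T]
r2 m[wind→φ1] = [T, T, T]
r2 m[snow→φ1] = [T, T, T]
r2 m[snow→φ2] = [T, T, T]
r2 m[snow→φ3] = [T, T, T]
r3 m[φ0→rain] = [T, F, T]
r3 m[φ0→slip] = [T, T, T]
r3 m[φ1→rain] = [T, T, T]
r3 m[φ1→wind] = [T, T, T]
r3 m[φ1→snow] = [T, T, T]
r3 m[φ2→wet] = [T, T, T]
r3 m[φ2→snow] = [T, T, T]
r3 m[φ3→fog] = [T, T, T]
r3 m[φ3→snow] = [T, T, T]
r3 m[φ4→slip] = [T, F, T]
r3 m[φ5→fog] = [F, T, T]
r3 m[rain→φ0] = [T, T, T]
r3 m[rain→φ1] = [T, T, T]
r3 m[wet→φ2] = [T, T, T]
r3 m[slip→φ0] = [T, F, T]
r3 m[slip→φ4] = [T, T, T]
r3 m[fog→φ3] = [F, T, T]
r3 m[fog→φ5] = [T, T, T]
r3 m[wind→φ1] = [T, T, T]
r3 m[snow→φ1] = [T, T, T]
r3 m[snow→φ2] = [T, T, T]
r3 m[snow→φ3] = [T, T, T]
r4 m[φ0→rain] = [T, F, T]
r4 m[φ0→slip] = [T, T, T]
r4 m[φ1→rain] = [T, T, T]
r4 m[φ1→wind] = [T, T, T]
r4 m[φ1→snow] = [T, T, T]
r4 m[φ2→wet] = [T, T, T]
r4 m[φ2→snow] = [T, T, T]
r4 m[φ3→fog] = [T, T, T]
r4 m[φ3→snow] = [T, T, T]
r4 m[φ4→slip] = [T, F, T]
r4 m[φ5→fog] = [F, T, T]
r4 m[rain→φ0] = [T, T, T]
r4 m[rain→φ1] = [T, F, T]
r4 m[wet→φ2] = [T, T, T]
r4 m[slip→φ0] = [T, F, T]
r4 m[slip→φ4] = [T, T, T]
r4 m[fog→φ3] = [F, T, T]
r4 m[fog→φ5] = [T, T, T]
r4 m[wind→φ1] = [T, T, T]
r4 m[snow→φ1] = [T, T, T]
r4 m[snow→φ2] = [T, T, T]
r4 m[snow→φ3] = [T, T, T]
r5 m[φ0→rain] = [T, F, T]
r5 m[φ0→slip] = [T, T, T]
r5 m[φ1→rain] = [T, T, T]
r5 m[φ1→wind] = [T, T, T]
r5 m[φ1→snow] = [T, T, T]
r5 m[φ2→wet] = [T, T, T]
r5 m[φ2→snow] = [T, T, T]
r5 m[φ3→fog] = [T, T, T]
r5 m[φ3→snow] = [T, T, T]
r5 m[φ4→slip] = [T, F, T]
r5 m[φ5→fog] = [F, T, T]
r5 m[rain→φ0] = [T, T, T]
r5 m[rain→φ1] = [T, F, T]
r5 m[wet→φ2] = [T, T, T]
r5 m[slip→φ0] = [T, F, T]
r5 m[slip→φ4] = [T, T, T]
r5 m[fog→φ3] = [F, T, T]
r5 m[fog→φ5] = [T, T, T]
r5 m[wind→φ1] = [T, T, T]
r5 m[snow→φ1] = [T, T, T]
r5 m[snow→φ2] = [T, T, T]
r5 m[snow→φ3] = [T, T, T]
fixed point reached at round 5
b[rain] = ⊗ incoming = [T, F, T]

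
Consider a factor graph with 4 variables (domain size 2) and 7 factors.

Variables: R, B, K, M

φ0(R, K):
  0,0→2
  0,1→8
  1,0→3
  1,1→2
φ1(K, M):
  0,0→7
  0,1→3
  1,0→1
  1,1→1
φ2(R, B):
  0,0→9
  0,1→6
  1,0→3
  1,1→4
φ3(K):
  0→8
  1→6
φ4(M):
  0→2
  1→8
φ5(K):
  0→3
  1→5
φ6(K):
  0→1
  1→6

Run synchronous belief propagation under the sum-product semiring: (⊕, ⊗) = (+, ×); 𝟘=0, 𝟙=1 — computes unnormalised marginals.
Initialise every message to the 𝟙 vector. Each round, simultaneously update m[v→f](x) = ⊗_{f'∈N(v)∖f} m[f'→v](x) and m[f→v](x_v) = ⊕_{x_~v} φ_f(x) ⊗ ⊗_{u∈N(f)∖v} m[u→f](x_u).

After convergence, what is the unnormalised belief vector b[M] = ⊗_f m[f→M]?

b[M] = [65376, 222336]

init: all messages = 𝟙 over 2 values
r1 m[φ0→R] = [10, 5]
r1 m[φ0→K] = [5, 10]
r1 m[φ1→K] = [10, 2]
r1 m[φ1→M] = [8, 4]
r1 m[φ2→R] = [15, 7]
r1 m[φ2→B] = [12, 10]
r1 m[φ3→K] = [8, 6]
r1 m[φ4→M] = [2, 8]
r1 m[φ5→K] = [3, 5]
r1 m[φ6→K] = [1, 6]
r1 m[R→φ0] = [1, 1]
r1 m[R→φ2] = [1, 1]
r1 m[B→φ2] = [1, 1]
r1 m[K→φ0] = [1, 1]
r1 m[K→φ1] = [1, 1]
r1 m[K→φ3] = [1, 1]
r1 m[K→φ5] = [1, 1]
r1 m[K→φ6] = [1, 1]
r1 m[M→φ1] = [1, 1]
r1 m[M→φ4] = [1, 1]
r2 m[φ0→R] = [10, 5]
r2 m[φ0→K] = [5, 10]
r2 m[φ1→K] = [10, 2]
r2 m[φ1→M] = [8, 4]
r2 m[φ2→R] = [15, 7]
r2 m[φ2→B] = [12, 10]
r2 m[φ3→K] = [8, 6]
r2 m[φ4→M] = [2, 8]
r2 m[φ5→K] = [3, 5]
r2 m[φ6→K] = [1, 6]
r2 m[R→φ0] = [15, 7]
r2 m[R→φ2] = [10, 5]
r2 m[B→φ2] = [1, 1]
r2 m[K→φ0] = [240, 360]
r2 m[K→φ1] = [120, 1800]
r2 m[K→φ3] = [150, 600]
r2 m[K→φ5] = [400, 720]
r2 m[K→φ6] = [1200, 600]
r2 m[M→φ1] = [2, 8]
r2 m[M→φ4] = [8, 4]
r3 m[φ0→R] = [3360, 1440]
r3 m[φ0→K] = [51, 134]
r3 m[φ1→K] = [38, 10]
r3 m[φ1→M] = [2640, 2160]
r3 m[φ2→R] = [15, 7]
r3 m[φ2→B] = [105, 80]
r3 m[φ3→K] = [8, 6]
r3 m[φ4→M] = [2, 8]
r3 m[φ5→K] = [3, 5]
r3 m[φ6→K] = [1, 6]
r3 m[R→φ0] = [15, 7]
r3 m[R→φ2] = [10, 5]
r3 m[B→φ2] = [1, 1]
r3 m[K→φ0] = [240, 360]
r3 m[K→φ1] = [120, 1800]
r3 m[K→φ3] = [150, 600]
r3 m[K→φ5] = [400, 720]
r3 m[K→φ6] = [1200, 600]
r3 m[M→φ1] = [2, 8]
r3 m[M→φ4] = [8, 4]
r4 m[φ0→R] = [3360, 1440]
r4 m[φ0→K] = [51, 134]
r4 m[φ1→K] = [38, 10]
r4 m[φ1→M] = [2640, 2160]
r4 m[φ2→R] = [15, 7]
r4 m[φ2→B] = [105, 80]
r4 m[φ3→K] = [8, 6]
r4 m[φ4→M] = [2, 8]
r4 m[φ5→K] = [3, 5]
r4 m[φ6→K] = [1, 6]
r4 m[R→φ0] = [15, 7]
r4 m[R→φ2] = [3360, 1440]
r4 m[B→φ2] = [1, 1]
r4 m[K→φ0] = [912, 1800]
r4 m[K→φ1] = [1224, 24120]
r4 m[K→φ3] = [5814, 40200]
r4 m[K→φ5] = [15504, 48240]
r4 m[K→φ6] = [46512, 40200]
r4 m[M→φ1] = [2, 8]
r4 m[M→φ4] = [2640, 2160]
r5 m[φ0→R] = [16224, 6336]
r5 m[φ0→K] = [51, 134]
r5 m[φ1→K] = [38, 10]
r5 m[φ1→M] = [32688, 27792]
r5 m[φ2→R] = [15, 7]
r5 m[φ2→B] = [34560, 25920]
r5 m[φ3→K] = [8, 6]
r5 m[φ4→M] = [2, 8]
r5 m[φ5→K] = [3, 5]
r5 m[φ6→K] = [1, 6]
r5 m[R→φ0] = [15, 7]
r5 m[R→φ2] = [3360, 1440]
r5 m[B→φ2] = [1, 1]
r5 m[K→φ0] = [912, 1800]
r5 m[K→φ1] = [1224, 24120]
r5 m[K→φ3] = [5814, 40200]
r5 m[K→φ5] = [15504, 48240]
r5 m[K→φ6] = [46512, 40200]
r5 m[M→φ1] = [2, 8]
r5 m[M→φ4] = [2640, 2160]
r6 m[φ0→R] = [16224, 6336]
r6 m[φ0→K] = [51, 134]
r6 m[φ1→K] = [38, 10]
r6 m[φ1→M] = [32688, 27792]
r6 m[φ2→R] = [15, 7]
r6 m[φ2→B] = [34560, 25920]
r6 m[φ3→K] = [8, 6]
r6 m[φ4→M] = [2, 8]
r6 m[φ5→K] = [3, 5]
r6 m[φ6→K] = [1, 6]
r6 m[R→φ0] = [15, 7]
r6 m[R→φ2] = [16224, 6336]
r6 m[B→φ2] = [1, 1]
r6 m[K→φ0] = [912, 1800]
r6 m[K→φ1] = [1224, 24120]
r6 m[K→φ3] = [5814, 40200]
r6 m[K→φ5] = [15504, 48240]
r6 m[K→φ6] = [46512, 40200]
r6 m[M→φ1] = [2, 8]
r6 m[M→φ4] = [32688, 27792]
r7 m[φ0→R] = [16224, 6336]
r7 m[φ0→K] = [51, 134]
r7 m[φ1→K] = [38, 10]
r7 m[φ1→M] = [32688, 27792]
r7 m[φ2→R] = [15, 7]
r7 m[φ2→B] = [165024, 122688]
r7 m[φ3→K] = [8, 6]
r7 m[φ4→M] = [2, 8]
r7 m[φ5→K] = [3, 5]
r7 m[φ6→K] = [1, 6]
r7 m[R→φ0] = [15, 7]
r7 m[R→φ2] = [16224, 6336]
r7 m[B→φ2] = [1, 1]
r7 m[K→φ0] = [912, 1800]
r7 m[K→φ1] = [1224, 24120]
r7 m[K→φ3] = [5814, 40200]
r7 m[K→φ5] = [15504, 48240]
r7 m[K→φ6] = [46512, 40200]
r7 m[M→φ1] = [2, 8]
r7 m[M→φ4] = [32688, 27792]
r8 m[φ0→R] = [16224, 6336]
r8 m[φ0→K] = [51, 134]
r8 m[φ1→K] = [38, 10]
r8 m[φ1→M] = [32688, 27792]
r8 m[φ2→R] = [15, 7]
r8 m[φ2→B] = [165024, 122688]
r8 m[φ3→K] = [8, 6]
r8 m[φ4→M] = [2, 8]
r8 m[φ5→K] = [3, 5]
r8 m[φ6→K] = [1, 6]
r8 m[R→φ0] = [15, 7]
r8 m[R→φ2] = [16224, 6336]
r8 m[B→φ2] = [1, 1]
r8 m[K→φ0] = [912, 1800]
r8 m[K→φ1] = [1224, 24120]
r8 m[K→φ3] = [5814, 40200]
r8 m[K→φ5] = [15504, 48240]
r8 m[K→φ6] = [46512, 40200]
r8 m[M→φ1] = [2, 8]
r8 m[M→φ4] = [32688, 27792]
fixed point reached at round 8
b[M] = ⊗ incoming = [65376, 222336]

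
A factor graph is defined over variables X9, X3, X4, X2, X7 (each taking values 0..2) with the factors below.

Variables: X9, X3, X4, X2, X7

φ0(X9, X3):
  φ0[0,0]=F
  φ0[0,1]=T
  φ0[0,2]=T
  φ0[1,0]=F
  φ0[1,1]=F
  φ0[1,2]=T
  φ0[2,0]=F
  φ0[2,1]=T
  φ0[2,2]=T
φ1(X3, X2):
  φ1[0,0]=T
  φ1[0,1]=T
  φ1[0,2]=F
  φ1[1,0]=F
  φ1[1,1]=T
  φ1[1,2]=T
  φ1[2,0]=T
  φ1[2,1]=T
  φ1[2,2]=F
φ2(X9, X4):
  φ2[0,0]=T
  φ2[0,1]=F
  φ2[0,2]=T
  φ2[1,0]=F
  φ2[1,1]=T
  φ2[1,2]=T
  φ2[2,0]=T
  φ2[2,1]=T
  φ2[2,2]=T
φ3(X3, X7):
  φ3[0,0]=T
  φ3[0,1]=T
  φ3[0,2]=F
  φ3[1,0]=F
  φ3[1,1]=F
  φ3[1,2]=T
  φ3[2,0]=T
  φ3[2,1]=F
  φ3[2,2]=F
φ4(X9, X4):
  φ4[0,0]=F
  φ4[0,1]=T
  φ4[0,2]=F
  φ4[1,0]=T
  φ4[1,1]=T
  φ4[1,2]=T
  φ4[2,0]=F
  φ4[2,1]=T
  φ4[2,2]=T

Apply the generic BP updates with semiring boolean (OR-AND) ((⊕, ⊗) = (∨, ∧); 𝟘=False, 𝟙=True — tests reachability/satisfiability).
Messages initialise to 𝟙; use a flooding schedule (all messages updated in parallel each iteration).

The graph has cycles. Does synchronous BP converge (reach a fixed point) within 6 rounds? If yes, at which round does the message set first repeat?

init: all messages = 𝟙 over 3 values
r1 m[φ0→X9] = [T, T, T]
r1 m[φ0→X3] = [F, T, T]
r1 m[φ1→X3] = [T, T, T]
r1 m[φ1→X2] = [T, T, T]
r1 m[φ2→X9] = [T, T, T]
r1 m[φ2→X4] = [T, T, T]
r1 m[φ3→X3] = [T, T, T]
r1 m[φ3→X7] = [T, T, T]
r1 m[φ4→X9] = [T, T, T]
r1 m[φ4→X4] = [T, T, T]
r1 m[X9→φ0] = [T, T, T]
r1 m[X9→φ2] = [T, T, T]
r1 m[X9→φ4] = [T, T, T]
r1 m[X3→φ0] = [T, T, T]
r1 m[X3→φ1] = [T, T, T]
r1 m[X3→φ3] = [T, T, T]
r1 m[X4→φ2] = [T, T, T]
r1 m[X4→φ4] = [T, T, T]
r1 m[X2→φ1] = [T, T, T]
r1 m[X7→φ3] = [T, T, T]
r2 m[φ0→X9] = [T, T, T]
r2 m[φ0→X3] = [F, T, T]
r2 m[φ1→X3] = [T, T, T]
r2 m[φ1→X2] = [T, T, T]
r2 m[φ2→X9] = [T, T, T]
r2 m[φ2→X4] = [T, T, T]
r2 m[φ3→X3] = [T, T, T]
r2 m[φ3→X7] = [T, T, T]
r2 m[φ4→X9] = [T, T, T]
r2 m[φ4→X4] = [T, T, T]
r2 m[X9→φ0] = [T, T, T]
r2 m[X9→φ2] = [T, T, T]
r2 m[X9→φ4] = [T, T, T]
r2 m[X3→φ0] = [T, T, T]
r2 m[X3→φ1] = [F, T, T]
r2 m[X3→φ3] = [F, T, T]
r2 m[X4→φ2] = [T, T, T]
r2 m[X4→φ4] = [T, T, T]
r2 m[X2→φ1] = [T, T, T]
r2 m[X7→φ3] = [T, T, T]
r3 m[φ0→X9] = [T, T, T]
r3 m[φ0→X3] = [F, T, T]
r3 m[φ1→X3] = [T, T, T]
r3 m[φ1→X2] = [T, T, T]
r3 m[φ2→X9] = [T, T, T]
r3 m[φ2→X4] = [T, T, T]
r3 m[φ3→X3] = [T, T, T]
r3 m[φ3→X7] = [T, F, T]
r3 m[φ4→X9] = [T, T, T]
r3 m[φ4→X4] = [T, T, T]
r3 m[X9→φ0] = [T, T, T]
r3 m[X9→φ2] = [T, T, T]
r3 m[X9→φ4] = [T, T, T]
r3 m[X3→φ0] = [T, T, T]
r3 m[X3→φ1] = [F, T, T]
r3 m[X3→φ3] = [F, T, T]
r3 m[X4→φ2] = [T, T, T]
r3 m[X4→φ4] = [T, T, T]
r3 m[X2→φ1] = [T, T, T]
r3 m[X7→φ3] = [T, T, T]
r4 m[φ0→X9] = [T, T, T]
r4 m[φ0→X3] = [F, T, T]
r4 m[φ1→X3] = [T, T, T]
r4 m[φ1→X2] = [T, T, T]
r4 m[φ2→X9] = [T, T, T]
r4 m[φ2→X4] = [T, T, T]
r4 m[φ3→X3] = [T, T, T]
r4 m[φ3→X7] = [T, F, T]
r4 m[φ4→X9] = [T, T, T]
r4 m[φ4→X4] = [T, T, T]
r4 m[X9→φ0] = [T, T, T]
r4 m[X9→φ2] = [T, T, T]
r4 m[X9→φ4] = [T, T, T]
r4 m[X3→φ0] = [T, T, T]
r4 m[X3→φ1] = [F, T, T]
r4 m[X3→φ3] = [F, T, T]
r4 m[X4→φ2] = [T, T, T]
r4 m[X4→φ4] = [T, T, T]
r4 m[X2→φ1] = [T, T, T]
r4 m[X7→φ3] = [T, T, T]
fixed point reached at round 4
messages reach a fixed point at round 4

CONVERGED at round 4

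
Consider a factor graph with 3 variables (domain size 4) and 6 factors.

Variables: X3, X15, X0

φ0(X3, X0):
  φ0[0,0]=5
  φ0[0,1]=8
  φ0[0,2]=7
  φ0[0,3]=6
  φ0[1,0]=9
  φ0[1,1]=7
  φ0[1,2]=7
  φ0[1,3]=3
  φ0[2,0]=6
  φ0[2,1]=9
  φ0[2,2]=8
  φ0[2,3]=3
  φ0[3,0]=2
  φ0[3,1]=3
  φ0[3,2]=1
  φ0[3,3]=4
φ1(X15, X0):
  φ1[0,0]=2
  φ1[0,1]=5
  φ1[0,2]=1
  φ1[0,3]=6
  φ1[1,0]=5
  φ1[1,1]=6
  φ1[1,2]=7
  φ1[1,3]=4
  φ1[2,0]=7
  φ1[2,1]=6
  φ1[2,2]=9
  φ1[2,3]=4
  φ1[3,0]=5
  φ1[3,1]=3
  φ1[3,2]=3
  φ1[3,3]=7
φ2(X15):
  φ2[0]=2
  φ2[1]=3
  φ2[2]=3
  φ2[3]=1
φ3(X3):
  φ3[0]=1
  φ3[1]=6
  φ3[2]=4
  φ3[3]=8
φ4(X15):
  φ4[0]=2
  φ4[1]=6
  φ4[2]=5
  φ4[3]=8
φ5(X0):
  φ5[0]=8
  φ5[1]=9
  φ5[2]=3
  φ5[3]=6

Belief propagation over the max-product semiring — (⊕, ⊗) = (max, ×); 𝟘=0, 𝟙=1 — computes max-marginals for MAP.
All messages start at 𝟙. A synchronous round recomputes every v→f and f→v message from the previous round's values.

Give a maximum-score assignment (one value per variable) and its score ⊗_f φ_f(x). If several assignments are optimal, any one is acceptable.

assignment: (X3=1, X15=2, X0=0); score = 45360

init: all messages = 𝟙 over 4 values
r1 m[φ0→X3] = [8, 9, 9, 4]
r1 m[φ0→X0] = [9, 9, 8, 6]
r1 m[φ1→X15] = [6, 7, 9, 7]
r1 m[φ1→X0] = [7, 6, 9, 7]
r1 m[φ2→X15] = [2, 3, 3, 1]
r1 m[φ3→X3] = [1, 6, 4, 8]
r1 m[φ4→X15] = [2, 6, 5, 8]
r1 m[φ5→X0] = [8, 9, 3, 6]
r1 m[X3→φ0] = [1, 1, 1, 1]
r1 m[X3→φ3] = [1, 1, 1, 1]
r1 m[X15→φ1] = [1, 1, 1, 1]
r1 m[X15→φ2] = [1, 1, 1, 1]
r1 m[X15→φ4] = [1, 1, 1, 1]
r1 m[X0→φ0] = [1, 1, 1, 1]
r1 m[X0→φ1] = [1, 1, 1, 1]
r1 m[X0→φ5] = [1, 1, 1, 1]
r2 m[φ0→X3] = [8, 9, 9, 4]
r2 m[φ0→X0] = [9, 9, 8, 6]
r2 m[φ1→X15] = [6, 7, 9, 7]
r2 m[φ1→X0] = [7, 6, 9, 7]
r2 m[φ2→X15] = [2, 3, 3, 1]
r2 m[φ3→X3] = [1, 6, 4, 8]
r2 m[φ4→X15] = [2, 6, 5, 8]
r2 m[φ5→X0] = [8, 9, 3, 6]
r2 m[X3→φ0] = [1, 6, 4, 8]
r2 m[X3→φ3] = [8, 9, 9, 4]
r2 m[X15→φ1] = [4, 18, 15, 8]
r2 m[X15→φ2] = [12, 42, 45, 56]
r2 m[X15→φ4] = [12, 21, 27, 7]
r2 m[X0→φ0] = [56, 54, 27, 42]
r2 m[X0→φ1] = [72, 81, 24, 36]
r2 m[X0→φ5] = [63, 54, 72, 42]
r3 m[φ0→X3] = [432, 504, 486, 168]
r3 m[φ0→X0] = [54, 42, 42, 32]
r3 m[φ1→X15] = [405, 486, 504, 360]
r3 m[φ1→X0] = [105, 108, 135, 72]
r3 m[φ2→X15] = [2, 3, 3, 1]
r3 m[φ3→X3] = [1, 6, 4, 8]
r3 m[φ4→X15] = [2, 6, 5, 8]
r3 m[φ5→X0] = [8, 9, 3, 6]
r3 m[X3→φ0] = [1, 6, 4, 8]
r3 m[X3→φ3] = [8, 9, 9, 4]
r3 m[X15→φ1] = [4, 18, 15, 8]
r3 m[X15→φ2] = [12, 42, 45, 56]
r3 m[X15→φ4] = [12, 21, 27, 7]
r3 m[X0→φ0] = [56, 54, 27, 42]
r3 m[X0→φ1] = [72, 81, 24, 36]
r3 m[X0→φ5] = [63, 54, 72, 42]
r4 m[φ0→X3] = [432, 504, 486, 168]
r4 m[φ0→X0] = [54, 42, 42, 32]
r4 m[φ1→X15] = [405, 486, 504, 360]
r4 m[φ1→X0] = [105, 108, 135, 72]
r4 m[φ2→X15] = [2, 3, 3, 1]
r4 m[φ3→X3] = [1, 6, 4, 8]
r4 m[φ4→X15] = [2, 6, 5, 8]
r4 m[φ5→X0] = [8, 9, 3, 6]
r4 m[X3→φ0] = [1, 6, 4, 8]
r4 m[X3→φ3] = [432, 504, 486, 168]
r4 m[X15→φ1] = [4, 18, 15, 8]
r4 m[X15→φ2] = [810, 2916, 2520, 2880]
r4 m[X15→φ4] = [810, 1458, 1512, 360]
r4 m[X0→φ0] = [840, 972, 405, 432]
r4 m[X0→φ1] = [432, 378, 126, 192]
r4 m[X0→φ5] = [5670, 4536, 5670, 2304]
r5 m[φ0→X3] = [7776, 7560, 8748, 2916]
r5 m[φ0→X0] = [54, 42, 42, 32]
r5 m[φ1→X15] = [1890, 2268, 3024, 2160]
r5 m[φ1→X0] = [105, 108, 135, 72]
r5 m[φ2→X15] = [2, 3, 3, 1]
r5 m[φ3→X3] = [1, 6, 4, 8]
r5 m[φ4→X15] = [2, 6, 5, 8]
r5 m[φ5→X0] = [8, 9, 3, 6]
r5 m[X3→φ0] = [1, 6, 4, 8]
r5 m[X3→φ3] = [432, 504, 486, 168]
r5 m[X15→φ1] = [4, 18, 15, 8]
r5 m[X15→φ2] = [810, 2916, 2520, 2880]
r5 m[X15→φ4] = [810, 1458, 1512, 360]
r5 m[X0→φ0] = [840, 972, 405, 432]
r5 m[X0→φ1] = [432, 378, 126, 192]
r5 m[X0→φ5] = [5670, 4536, 5670, 2304]
r6 m[φ0→X3] = [7776, 7560, 8748, 2916]
r6 m[φ0→X0] = [54, 42, 42, 32]
r6 m[φ1→X15] = [1890, 2268, 3024, 2160]
r6 m[φ1→X0] = [105, 108, 135, 72]
r6 m[φ2→X15] = [2, 3, 3, 1]
r6 m[φ3→X3] = [1, 6, 4, 8]
r6 m[φ4→X15] = [2, 6, 5, 8]
r6 m[φ5→X0] = [8, 9, 3, 6]
r6 m[X3→φ0] = [1, 6, 4, 8]
r6 m[X3→φ3] = [7776, 7560, 8748, 2916]
r6 m[X15→φ1] = [4, 18, 15, 8]
r6 m[X15→φ2] = [3780, 13608, 15120, 17280]
r6 m[X15→φ4] = [3780, 6804, 9072, 2160]
r6 m[X0→φ0] = [840, 972, 405, 432]
r6 m[X0→φ1] = [432, 378, 126, 192]
r6 m[X0→φ5] = [5670, 4536, 5670, 2304]
r7 m[φ0→X3] = [7776, 7560, 8748, 2916]
r7 m[φ0→X0] = [54, 42, 42, 32]
r7 m[φ1→X15] = [1890, 2268, 3024, 2160]
r7 m[φ1→X0] = [105, 108, 135, 72]
r7 m[φ2→X15] = [2, 3, 3, 1]
r7 m[φ3→X3] = [1, 6, 4, 8]
r7 m[φ4→X15] = [2, 6, 5, 8]
r7 m[φ5→X0] = [8, 9, 3, 6]
r7 m[X3→φ0] = [1, 6, 4, 8]
r7 m[X3→φ3] = [7776, 7560, 8748, 2916]
r7 m[X15→φ1] = [4, 18, 15, 8]
r7 m[X15→φ2] = [3780, 13608, 15120, 17280]
r7 m[X15→φ4] = [3780, 6804, 9072, 2160]
r7 m[X0→φ0] = [840, 972, 405, 432]
r7 m[X0→φ1] = [432, 378, 126, 192]
r7 m[X0→φ5] = [5670, 4536, 5670, 2304]
fixed point reached at round 7
traceback from X3: (X3=1, X15=2, X0=0), score=45360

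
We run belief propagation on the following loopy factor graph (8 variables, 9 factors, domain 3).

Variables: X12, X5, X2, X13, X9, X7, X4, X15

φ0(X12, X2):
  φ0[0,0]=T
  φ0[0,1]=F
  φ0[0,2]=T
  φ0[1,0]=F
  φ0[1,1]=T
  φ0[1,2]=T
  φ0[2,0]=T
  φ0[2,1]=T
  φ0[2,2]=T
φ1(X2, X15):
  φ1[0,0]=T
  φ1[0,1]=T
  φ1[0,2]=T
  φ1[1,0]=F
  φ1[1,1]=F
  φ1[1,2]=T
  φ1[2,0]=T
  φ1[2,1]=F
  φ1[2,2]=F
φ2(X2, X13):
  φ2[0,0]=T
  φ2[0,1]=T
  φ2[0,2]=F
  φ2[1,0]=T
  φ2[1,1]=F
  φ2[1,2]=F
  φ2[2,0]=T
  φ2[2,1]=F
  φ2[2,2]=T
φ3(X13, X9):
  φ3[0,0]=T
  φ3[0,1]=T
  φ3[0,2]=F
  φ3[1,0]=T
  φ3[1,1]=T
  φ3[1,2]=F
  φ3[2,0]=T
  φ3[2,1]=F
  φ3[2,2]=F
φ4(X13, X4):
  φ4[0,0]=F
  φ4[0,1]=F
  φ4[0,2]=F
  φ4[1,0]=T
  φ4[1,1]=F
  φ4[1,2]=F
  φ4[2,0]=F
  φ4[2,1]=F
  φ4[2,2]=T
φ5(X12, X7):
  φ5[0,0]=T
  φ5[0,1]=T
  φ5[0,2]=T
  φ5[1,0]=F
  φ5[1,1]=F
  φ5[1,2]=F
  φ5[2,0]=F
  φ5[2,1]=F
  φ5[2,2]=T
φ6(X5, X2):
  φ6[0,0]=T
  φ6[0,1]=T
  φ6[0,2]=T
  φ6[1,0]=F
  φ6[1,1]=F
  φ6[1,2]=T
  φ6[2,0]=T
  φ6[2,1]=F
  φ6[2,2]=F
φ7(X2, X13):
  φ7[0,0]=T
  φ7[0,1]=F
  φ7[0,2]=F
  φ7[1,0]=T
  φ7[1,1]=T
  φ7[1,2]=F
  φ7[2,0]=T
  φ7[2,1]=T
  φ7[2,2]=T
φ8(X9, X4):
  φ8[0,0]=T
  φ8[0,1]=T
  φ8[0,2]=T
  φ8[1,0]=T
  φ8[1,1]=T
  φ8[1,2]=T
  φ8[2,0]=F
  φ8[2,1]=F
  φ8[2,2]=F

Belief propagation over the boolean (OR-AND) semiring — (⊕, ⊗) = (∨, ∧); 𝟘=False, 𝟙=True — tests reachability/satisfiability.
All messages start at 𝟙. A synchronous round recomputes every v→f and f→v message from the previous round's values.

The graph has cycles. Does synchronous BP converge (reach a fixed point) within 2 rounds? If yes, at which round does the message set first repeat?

NOT CONVERGED within 2 rounds

init: all messages = 𝟙 over 3 values
r1 m[φ0→X12] = [T, T, T]
r1 m[φ0→X2] = [T, T, T]
r1 m[φ1→X2] = [T, T, T]
r1 m[φ1→X15] = [T, T, T]
r1 m[φ2→X2] = [T, T, T]
r1 m[φ2→X13] = [T, T, T]
r1 m[φ3→X13] = [T, T, T]
r1 m[φ3→X9] = [T, T, F]
r1 m[φ4→X13] = [F, T, T]
r1 m[φ4→X4] = [T, F, T]
r1 m[φ5→X12] = [T, F, T]
r1 m[φ5→X7] = [T, T, T]
r1 m[φ6→X5] = [T, T, T]
r1 m[φ6→X2] = [T, T, T]
r1 m[φ7→X2] = [T, T, T]
r1 m[φ7→X13] = [T, T, T]
r1 m[φ8→X9] = [T, T, F]
r1 m[φ8→X4] = [T, T, T]
r1 m[X12→φ0] = [T, T, T]
r1 m[X12→φ5] = [T, T, T]
r1 m[X5→φ6] = [T, T, T]
r1 m[X2→φ0] = [T, T, T]
r1 m[X2→φ1] = [T, T, T]
r1 m[X2→φ2] = [T, T, T]
r1 m[X2→φ6] = [T, T, T]
r1 m[X2→φ7] = [T, T, T]
r1 m[X13→φ2] = [T, T, T]
r1 m[X13→φ3] = [T, T, T]
r1 m[X13→φ4] = [T, T, T]
r1 m[X13→φ7] = [T, T, T]
r1 m[X9→φ3] = [T, T, T]
r1 m[X9→φ8] = [T, T, T]
r1 m[X7→φ5] = [T, T, T]
r1 m[X4→φ4] = [T, T, T]
r1 m[X4→φ8] = [T, T, T]
r1 m[X15→φ1] = [T, T, T]
r2 m[φ0→X12] = [T, T, T]
r2 m[φ0→X2] = [T, T, T]
r2 m[φ1→X2] = [T, T, T]
r2 m[φ1→X15] = [T, T, T]
r2 m[φ2→X2] = [T, T, T]
r2 m[φ2→X13] = [T, T, T]
r2 m[φ3→X13] = [T, T, T]
r2 m[φ3→X9] = [T, T, F]
r2 m[φ4→X13] = [F, T, T]
r2 m[φ4→X4] = [T, F, T]
r2 m[φ5→X12] = [T, F, T]
r2 m[φ5→X7] = [T, T, T]
r2 m[φ6→X5] = [T, T, T]
r2 m[φ6→X2] = [T, T, T]
r2 m[φ7→X2] = [T, T, T]
r2 m[φ7→X13] = [T, T, T]
r2 m[φ8→X9] = [T, T, F]
r2 m[φ8→X4] = [T, T, T]
r2 m[X12→φ0] = [T, F, T]
r2 m[X12→φ5] = [T, T, T]
r2 m[X5→φ6] = [T, T, T]
r2 m[X2→φ0] = [T, T, T]
r2 m[X2→φ1] = [T, T, T]
r2 m[X2→φ2] = [T, T, T]
r2 m[X2→φ6] = [T, T, T]
r2 m[X2→φ7] = [T, T, T]
r2 m[X13→φ2] = [F, T, T]
r2 m[X13→φ3] = [F, T, T]
r2 m[X13→φ4] = [T, T, T]
r2 m[X13→φ7] = [F, T, T]
r2 m[X9→φ3] = [T, T, F]
r2 m[X9→φ8] = [T, T, F]
r2 m[X7→φ5] = [T, T, T]
r2 m[X4→φ4] = [T, T, T]
r2 m[X4→φ8] = [T, F, T]
r2 m[X15→φ1] = [T, T, T]
no fixed point within 2 rounds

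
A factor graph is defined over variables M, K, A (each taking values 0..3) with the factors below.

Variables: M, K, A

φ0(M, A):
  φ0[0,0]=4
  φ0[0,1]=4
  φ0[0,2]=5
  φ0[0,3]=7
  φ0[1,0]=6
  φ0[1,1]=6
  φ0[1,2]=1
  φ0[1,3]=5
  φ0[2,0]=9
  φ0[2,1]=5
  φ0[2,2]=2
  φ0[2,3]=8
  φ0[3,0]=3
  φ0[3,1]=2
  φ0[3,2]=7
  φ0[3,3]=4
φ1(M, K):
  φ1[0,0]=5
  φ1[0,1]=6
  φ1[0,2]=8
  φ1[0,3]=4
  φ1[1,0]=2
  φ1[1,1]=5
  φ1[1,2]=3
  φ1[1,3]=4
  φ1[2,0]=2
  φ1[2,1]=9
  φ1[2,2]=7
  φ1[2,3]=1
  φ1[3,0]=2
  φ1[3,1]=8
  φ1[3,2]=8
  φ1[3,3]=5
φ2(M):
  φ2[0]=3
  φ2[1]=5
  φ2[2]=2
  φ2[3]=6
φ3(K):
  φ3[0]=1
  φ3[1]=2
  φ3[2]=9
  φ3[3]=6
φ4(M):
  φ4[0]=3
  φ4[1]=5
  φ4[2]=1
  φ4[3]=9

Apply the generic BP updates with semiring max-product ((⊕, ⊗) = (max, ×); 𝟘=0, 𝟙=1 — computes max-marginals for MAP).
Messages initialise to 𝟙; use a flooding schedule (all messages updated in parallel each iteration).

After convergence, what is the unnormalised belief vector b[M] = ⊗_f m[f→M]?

init: all messages = 𝟙 over 4 values
r1 m[φ0→M] = [7, 6, 9, 7]
r1 m[φ0→A] = [9, 6, 7, 8]
r1 m[φ1→M] = [8, 5, 9, 8]
r1 m[φ1→K] = [5, 9, 8, 5]
r1 m[φ2→M] = [3, 5, 2, 6]
r1 m[φ3→K] = [1, 2, 9, 6]
r1 m[φ4→M] = [3, 5, 1, 9]
r1 m[M→φ0] = [1, 1, 1, 1]
r1 m[M→φ1] = [1, 1, 1, 1]
r1 m[M→φ2] = [1, 1, 1, 1]
r1 m[M→φ4] = [1, 1, 1, 1]
r1 m[K→φ1] = [1, 1, 1, 1]
r1 m[K→φ3] = [1, 1, 1, 1]
r1 m[A→φ0] = [1, 1, 1, 1]
r2 m[φ0→M] = [7, 6, 9, 7]
r2 m[φ0→A] = [9, 6, 7, 8]
r2 m[φ1→M] = [8, 5, 9, 8]
r2 m[φ1→K] = [5, 9, 8, 5]
r2 m[φ2→M] = [3, 5, 2, 6]
r2 m[φ3→K] = [1, 2, 9, 6]
r2 m[φ4→M] = [3, 5, 1, 9]
r2 m[M→φ0] = [72, 125, 18, 432]
r2 m[M→φ1] = [63, 150, 18, 378]
r2 m[M→φ2] = [168, 150, 81, 504]
r2 m[M→φ4] = [168, 150, 162, 336]
r2 m[K→φ1] = [1, 2, 9, 6]
r2 m[K→φ3] = [5, 9, 8, 5]
r2 m[A→φ0] = [1, 1, 1, 1]
r3 m[φ0→M] = [7, 6, 9, 7]
r3 m[φ0→A] = [1296, 864, 3024, 1728]
r3 m[φ1→M] = [72, 27, 63, 72]
r3 m[φ1→K] = [756, 3024, 3024, 1890]
r3 m[φ2→M] = [3, 5, 2, 6]
r3 m[φ3→K] = [1, 2, 9, 6]
r3 m[φ4→M] = [3, 5, 1, 9]
r3 m[M→φ0] = [72, 125, 18, 432]
r3 m[M→φ1] = [63, 150, 18, 378]
r3 m[M→φ2] = [168, 150, 81, 504]
r3 m[M→φ4] = [168, 150, 162, 336]
r3 m[K→φ1] = [1, 2, 9, 6]
r3 m[K→φ3] = [5, 9, 8, 5]
r3 m[A→φ0] = [1, 1, 1, 1]
r4 m[φ0→M] = [7, 6, 9, 7]
r4 m[φ0→A] = [1296, 864, 3024, 1728]
r4 m[φ1→M] = [72, 27, 63, 72]
r4 m[φ1→K] = [756, 3024, 3024, 1890]
r4 m[φ2→M] = [3, 5, 2, 6]
r4 m[φ3→K] = [1, 2, 9, 6]
r4 m[φ4→M] = [3, 5, 1, 9]
r4 m[M→φ0] = [648, 675, 126, 3888]
r4 m[M→φ1] = [63, 150, 18, 378]
r4 m[M→φ2] = [1512, 810, 567, 4536]
r4 m[M→φ4] = [1512, 810, 1134, 3024]
r4 m[K→φ1] = [1, 2, 9, 6]
r4 m[K→φ3] = [756, 3024, 3024, 1890]
r4 m[A→φ0] = [1, 1, 1, 1]
r5 m[φ0→M] = [7, 6, 9, 7]
r5 m[φ0→A] = [11664, 7776, 27216, 15552]
r5 m[φ1→M] = [72, 27, 63, 72]
r5 m[φ1→K] = [756, 3024, 3024, 1890]
r5 m[φ2→M] = [3, 5, 2, 6]
r5 m[φ3→K] = [1, 2, 9, 6]
r5 m[φ4→M] = [3, 5, 1, 9]
r5 m[M→φ0] = [648, 675, 126, 3888]
r5 m[M→φ1] = [63, 150, 18, 378]
r5 m[M→φ2] = [1512, 810, 567, 4536]
r5 m[M→φ4] = [1512, 810, 1134, 3024]
r5 m[K→φ1] = [1, 2, 9, 6]
r5 m[K→φ3] = [756, 3024, 3024, 1890]
r5 m[A→φ0] = [1, 1, 1, 1]
r6 m[φ0→M] = [7, 6, 9, 7]
r6 m[φ0→A] = [11664, 7776, 27216, 15552]
r6 m[φ1→M] = [72, 27, 63, 72]
r6 m[φ1→K] = [756, 3024, 3024, 1890]
r6 m[φ2→M] = [3, 5, 2, 6]
r6 m[φ3→K] = [1, 2, 9, 6]
r6 m[φ4→M] = [3, 5, 1, 9]
r6 m[M→φ0] = [648, 675, 126, 3888]
r6 m[M→φ1] = [63, 150, 18, 378]
r6 m[M→φ2] = [1512, 810, 567, 4536]
r6 m[M→φ4] = [1512, 810, 1134, 3024]
r6 m[K→φ1] = [1, 2, 9, 6]
r6 m[K→φ3] = [756, 3024, 3024, 1890]
r6 m[A→φ0] = [1, 1, 1, 1]
fixed point reached at round 6
b[M] = ⊗ incoming = [4536, 4050, 1134, 27216]

b[M] = [4536, 4050, 1134, 27216]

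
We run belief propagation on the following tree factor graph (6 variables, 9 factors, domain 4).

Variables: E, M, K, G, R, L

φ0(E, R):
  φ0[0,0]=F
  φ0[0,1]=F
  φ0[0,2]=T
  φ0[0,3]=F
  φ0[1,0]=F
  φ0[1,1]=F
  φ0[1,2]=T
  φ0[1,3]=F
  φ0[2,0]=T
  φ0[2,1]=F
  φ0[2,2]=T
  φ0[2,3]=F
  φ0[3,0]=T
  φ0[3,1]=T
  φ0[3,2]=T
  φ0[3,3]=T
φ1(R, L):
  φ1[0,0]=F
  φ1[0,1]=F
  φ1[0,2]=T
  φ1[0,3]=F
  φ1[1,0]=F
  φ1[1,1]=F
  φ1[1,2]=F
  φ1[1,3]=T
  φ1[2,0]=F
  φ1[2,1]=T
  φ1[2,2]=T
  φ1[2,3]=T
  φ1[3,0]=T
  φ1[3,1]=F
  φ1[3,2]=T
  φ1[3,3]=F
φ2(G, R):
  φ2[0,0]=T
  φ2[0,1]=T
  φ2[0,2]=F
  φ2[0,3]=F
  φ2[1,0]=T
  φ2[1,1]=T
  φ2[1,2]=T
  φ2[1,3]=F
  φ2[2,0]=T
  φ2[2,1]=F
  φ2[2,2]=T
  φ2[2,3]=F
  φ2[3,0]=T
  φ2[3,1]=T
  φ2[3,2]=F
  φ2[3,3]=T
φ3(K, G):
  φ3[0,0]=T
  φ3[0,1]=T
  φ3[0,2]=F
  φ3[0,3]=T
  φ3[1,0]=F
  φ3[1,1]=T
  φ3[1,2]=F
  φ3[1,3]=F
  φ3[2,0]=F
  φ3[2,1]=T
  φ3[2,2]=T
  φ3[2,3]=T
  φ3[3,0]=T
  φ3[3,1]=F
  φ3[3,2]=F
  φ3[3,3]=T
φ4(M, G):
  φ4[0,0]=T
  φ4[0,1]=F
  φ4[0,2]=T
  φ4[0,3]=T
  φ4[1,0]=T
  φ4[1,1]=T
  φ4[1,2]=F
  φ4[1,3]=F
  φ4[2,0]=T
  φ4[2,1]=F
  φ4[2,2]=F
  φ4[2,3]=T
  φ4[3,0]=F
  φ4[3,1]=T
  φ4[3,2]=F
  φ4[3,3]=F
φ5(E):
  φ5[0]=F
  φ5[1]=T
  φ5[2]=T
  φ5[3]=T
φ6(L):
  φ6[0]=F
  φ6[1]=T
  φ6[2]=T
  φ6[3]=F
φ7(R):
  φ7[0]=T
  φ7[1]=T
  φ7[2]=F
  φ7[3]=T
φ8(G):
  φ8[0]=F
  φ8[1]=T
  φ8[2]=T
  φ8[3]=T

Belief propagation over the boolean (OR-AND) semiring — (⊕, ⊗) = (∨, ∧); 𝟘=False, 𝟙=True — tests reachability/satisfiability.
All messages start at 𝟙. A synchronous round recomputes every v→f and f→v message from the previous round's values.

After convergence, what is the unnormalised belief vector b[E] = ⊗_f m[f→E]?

b[E] = [F, F, T, T]

init: all messages = 𝟙 over 4 values
r1 m[φ0→E] = [T, T, T, T]
r1 m[φ0→R] = [T, T, T, T]
r1 m[φ1→R] = [T, T, T, T]
r1 m[φ1→L] = [T, T, T, T]
r1 m[φ2→G] = [T, T, T, T]
r1 m[φ2→R] = [T, T, T, T]
r1 m[φ3→K] = [T, T, T, T]
r1 m[φ3→G] = [T, T, T, T]
r1 m[φ4→M] = [T, T, T, T]
r1 m[φ4→G] = [T, T, T, T]
r1 m[φ5→E] = [F, T, T, T]
r1 m[φ6→L] = [F, T, T, F]
r1 m[φ7→R] = [T, T, F, T]
r1 m[φ8→G] = [F, T, T, T]
r1 m[E→φ0] = [T, T, T, T]
r1 m[E→φ5] = [T, T, T, T]
r1 m[M→φ4] = [T, T, T, T]
r1 m[K→φ3] = [T, T, T, T]
r1 m[G→φ2] = [T, T, T, T]
r1 m[G→φ3] = [T, T, T, T]
r1 m[G→φ4] = [T, T, T, T]
r1 m[G→φ8] = [T, T, T, T]
r1 m[R→φ0] = [T, T, T, T]
r1 m[R→φ1] = [T, T, T, T]
r1 m[R→φ2] = [T, T, T, T]
r1 m[R→φ7] = [T, T, T, T]
r1 m[L→φ1] = [T, T, T, T]
r1 m[L→φ6] = [T, T, T, T]
r2 m[φ0→E] = [T, T, T, T]
r2 m[φ0→R] = [T, T, T, T]
r2 m[φ1→R] = [T, T, T, T]
r2 m[φ1→L] = [T, T, T, T]
r2 m[φ2→G] = [T, T, T, T]
r2 m[φ2→R] = [T, T, T, T]
r2 m[φ3→K] = [T, T, T, T]
r2 m[φ3→G] = [T, T, T, T]
r2 m[φ4→M] = [T, T, T, T]
r2 m[φ4→G] = [T, T, T, T]
r2 m[φ5→E] = [F, T, T, T]
r2 m[φ6→L] = [F, T, T, F]
r2 m[φ7→R] = [T, T, F, T]
r2 m[φ8→G] = [F, T, T, T]
r2 m[E→φ0] = [F, T, T, T]
r2 m[E→φ5] = [T, T, T, T]
r2 m[M→φ4] = [T, T, T, T]
r2 m[K→φ3] = [T, T, T, T]
r2 m[G→φ2] = [F, T, T, T]
r2 m[G→φ3] = [F, T, T, T]
r2 m[G→φ4] = [F, T, T, T]
r2 m[G→φ8] = [T, T, T, T]
r2 m[R→φ0] = [T, T, F, T]
r2 m[R→φ1] = [T, T, F, T]
r2 m[R→φ2] = [T, T, F, T]
r2 m[R→φ7] = [T, T, T, T]
r2 m[L→φ1] = [F, T, T, F]
r2 m[L→φ6] = [T, T, T, T]
r3 m[φ0→E] = [F, F, T, T]
r3 m[φ0→R] = [T, T, T, T]
r3 m[φ1→R] = [T, F, T, T]
r3 m[φ1→L] = [T, F, T, T]
r3 m[φ2→G] = [T, T, T, T]
r3 m[φ2→R] = [T, T, T, T]
r3 m[φ3→K] = [T, T, T, T]
r3 m[φ3→G] = [T, T, T, T]
r3 m[φ4→M] = [T, T, T, T]
r3 m[φ4→G] = [T, T, T, T]
r3 m[φ5→E] = [F, T, T, T]
r3 m[φ6→L] = [F, T, T, F]
r3 m[φ7→R] = [T, T, F, T]
r3 m[φ8→G] = [F, T, T, T]
r3 m[E→φ0] = [F, T, T, T]
r3 m[E→φ5] = [T, T, T, T]
r3 m[M→φ4] = [T, T, T, T]
r3 m[K→φ3] = [T, T, T, T]
r3 m[G→φ2] = [F, T, T, T]
r3 m[G→φ3] = [F, T, T, T]
r3 m[G→φ4] = [F, T, T, T]
r3 m[G→φ8] = [T, T, T, T]
r3 m[R→φ0] = [T, T, F, T]
r3 m[R→φ1] = [T, T, F, T]
r3 m[R→φ2] = [T, T, F, T]
r3 m[R→φ7] = [T, T, T, T]
r3 m[L→φ1] = [F, T, T, F]
r3 m[L→φ6] = [T, T, T, T]
r4 m[φ0→E] = [F, F, T, T]
r4 m[φ0→R] = [T, T, T, T]
r4 m[φ1→R] = [T, F, T, T]
r4 m[φ1→L] = [T, F, T, T]
r4 m[φ2→G] = [T, T, T, T]
r4 m[φ2→R] = [T, T, T, T]
r4 m[φ3→K] = [T, T, T, T]
r4 m[φ3→G] = [T, T, T, T]
r4 m[φ4→M] = [T, T, T, T]
r4 m[φ4→G] = [T, T, T, T]
r4 m[φ5→E] = [F, T, T, T]
r4 m[φ6→L] = [F, T, T, F]
r4 m[φ7→R] = [T, T, F, T]
r4 m[φ8→G] = [F, T, T, T]
r4 m[E→φ0] = [F, T, T, T]
r4 m[E→φ5] = [F, F, T, T]
r4 m[M→φ4] = [T, T, T, T]
r4 m[K→φ3] = [T, T, T, T]
r4 m[G→φ2] = [F, T, T, T]
r4 m[G→φ3] = [F, T, T, T]
r4 m[G→φ4] = [F, T, T, T]
r4 m[G→φ8] = [T, T, T, T]
r4 m[R→φ0] = [T, F, F, T]
r4 m[R→φ1] = [T, T, F, T]
r4 m[R→φ2] = [T, F, F, T]
r4 m[R→φ7] = [T, F, T, T]
r4 m[L→φ1] = [F, T, T, F]
r4 m[L→φ6] = [T, F, T, T]
r5 m[φ0→E] = [F, F, T, T]
r5 m[φ0→R] = [T, T, T, T]
r5 m[φ1→R] = [T, F, T, T]
r5 m[φ1→L] = [T, F, T, T]
r5 m[φ2→G] = [T, T, T, T]
r5 m[φ2→R] = [T, T, T, T]
r5 m[φ3→K] = [T, T, T, T]
r5 m[φ3→G] = [T, T, T, T]
r5 m[φ4→M] = [T, T, T, T]
r5 m[φ4→G] = [T, T, T, T]
r5 m[φ5→E] = [F, T, T, T]
r5 m[φ6→L] = [F, T, T, F]
r5 m[φ7→R] = [T, T, F, T]
r5 m[φ8→G] = [F, T, T, T]
r5 m[E→φ0] = [F, T, T, T]
r5 m[E→φ5] = [F, F, T, T]
r5 m[M→φ4] = [T, T, T, T]
r5 m[K→φ3] = [T, T, T, T]
r5 m[G→φ2] = [F, T, T, T]
r5 m[G→φ3] = [F, T, T, T]
r5 m[G→φ4] = [F, T, T, T]
r5 m[G→φ8] = [T, T, T, T]
r5 m[R→φ0] = [T, F, F, T]
r5 m[R→φ1] = [T, T, F, T]
r5 m[R→φ2] = [T, F, F, T]
r5 m[R→φ7] = [T, F, T, T]
r5 m[L→φ1] = [F, T, T, F]
r5 m[L→φ6] = [T, F, T, T]
fixed point reached at round 5
b[E] = ⊗ incoming = [F, F, T, T]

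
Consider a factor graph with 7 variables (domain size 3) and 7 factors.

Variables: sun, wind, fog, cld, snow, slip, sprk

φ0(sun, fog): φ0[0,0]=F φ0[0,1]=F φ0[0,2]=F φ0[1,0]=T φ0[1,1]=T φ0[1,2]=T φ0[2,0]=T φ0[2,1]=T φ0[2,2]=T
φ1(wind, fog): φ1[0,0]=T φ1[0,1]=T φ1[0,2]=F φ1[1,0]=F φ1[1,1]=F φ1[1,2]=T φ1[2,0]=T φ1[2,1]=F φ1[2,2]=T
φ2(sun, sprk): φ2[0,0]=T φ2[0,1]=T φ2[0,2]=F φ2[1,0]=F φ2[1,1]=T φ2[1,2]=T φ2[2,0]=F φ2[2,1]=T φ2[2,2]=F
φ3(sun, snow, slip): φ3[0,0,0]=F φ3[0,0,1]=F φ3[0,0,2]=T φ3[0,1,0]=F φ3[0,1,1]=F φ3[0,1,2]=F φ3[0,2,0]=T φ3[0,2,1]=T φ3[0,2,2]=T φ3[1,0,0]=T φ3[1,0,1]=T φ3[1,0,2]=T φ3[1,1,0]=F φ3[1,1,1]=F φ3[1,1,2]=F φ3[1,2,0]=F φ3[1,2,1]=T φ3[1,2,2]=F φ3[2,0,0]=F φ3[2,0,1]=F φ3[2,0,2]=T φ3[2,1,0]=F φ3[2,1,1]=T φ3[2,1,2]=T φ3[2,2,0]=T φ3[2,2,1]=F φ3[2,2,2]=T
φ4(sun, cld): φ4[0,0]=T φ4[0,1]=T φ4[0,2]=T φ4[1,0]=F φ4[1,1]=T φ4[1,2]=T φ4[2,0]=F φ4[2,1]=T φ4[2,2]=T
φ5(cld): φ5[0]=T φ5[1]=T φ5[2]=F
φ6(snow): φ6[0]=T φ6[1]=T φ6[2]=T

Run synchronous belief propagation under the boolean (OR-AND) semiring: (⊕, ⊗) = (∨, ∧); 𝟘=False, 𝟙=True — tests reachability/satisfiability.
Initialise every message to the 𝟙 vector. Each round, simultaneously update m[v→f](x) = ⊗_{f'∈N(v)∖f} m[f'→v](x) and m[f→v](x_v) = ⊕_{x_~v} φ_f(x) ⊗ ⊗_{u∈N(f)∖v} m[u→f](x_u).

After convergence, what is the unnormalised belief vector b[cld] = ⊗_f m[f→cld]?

init: all messages = 𝟙 over 3 values
r1 m[φ0→sun] = [F, T, T]
r1 m[φ0→fog] = [T, T, T]
r1 m[φ1→wind] = [T, T, T]
r1 m[φ1→fog] = [T, T, T]
r1 m[φ2→sun] = [T, T, T]
r1 m[φ2→sprk] = [T, T, T]
r1 m[φ3→sun] = [T, T, T]
r1 m[φ3→snow] = [T, T, T]
r1 m[φ3→slip] = [T, T, T]
r1 m[φ4→sun] = [T, T, T]
r1 m[φ4→cld] = [T, T, T]
r1 m[φ5→cld] = [T, T, F]
r1 m[φ6→snow] = [T, T, T]
r1 m[sun→φ0] = [T, T, T]
r1 m[sun→φ2] = [T, T, T]
r1 m[sun→φ3] = [T, T, T]
r1 m[sun→φ4] = [T, T, T]
r1 m[wind→φ1] = [T, T, T]
r1 m[fog→φ0] = [T, T, T]
r1 m[fog→φ1] = [T, T, T]
r1 m[cld→φ4] = [T, T, T]
r1 m[cld→φ5] = [T, T, T]
r1 m[snow→φ3] = [T, T, T]
r1 m[snow→φ6] = [T, T, T]
r1 m[slip→φ3] = [T, T, T]
r1 m[sprk→φ2] = [T, T, T]
r2 m[φ0→sun] = [F, T, T]
r2 m[φ0→fog] = [T, T, T]
r2 m[φ1→wind] = [T, T, T]
r2 m[φ1→fog] = [T, T, T]
r2 m[φ2→sun] = [T, T, T]
r2 m[φ2→sprk] = [T, T, T]
r2 m[φ3→sun] = [T, T, T]
r2 m[φ3→snow] = [T, T, T]
r2 m[φ3→slip] = [T, T, T]
r2 m[φ4→sun] = [T, T, T]
r2 m[φ4→cld] = [T, T, T]
r2 m[φ5→cld] = [T, T, F]
r2 m[φ6→snow] = [T, T, T]
r2 m[sun→φ0] = [T, T, T]
r2 m[sun→φ2] = [F, T, T]
r2 m[sun→φ3] = [F, T, T]
r2 m[sun→φ4] = [F, T, T]
r2 m[wind→φ1] = [T, T, T]
r2 m[fog→φ0] = [T, T, T]
r2 m[fog→φ1] = [T, T, T]
r2 m[cld→φ4] = [T, T, F]
r2 m[cld→φ5] = [T, T, T]
r2 m[snow→φ3] = [T, T, T]
r2 m[snow→φ6] = [T, T, T]
r2 m[slip→φ3] = [T, T, T]
r2 m[sprk→φ2] = [T, T, T]
r3 m[φ0→sun] = [F, T, T]
r3 m[φ0→fog] = [T, T, T]
r3 m[φ1→wind] = [T, T, T]
r3 m[φ1→fog] = [T, T, T]
r3 m[φ2→sun] = [T, T, T]
r3 m[φ2→sprk] = [F, T, T]
r3 m[φ3→sun] = [T, T, T]
r3 m[φ3→snow] = [T, T, T]
r3 m[φ3→slip] = [T, T, T]
r3 m[φ4→sun] = [T, T, T]
r3 m[φ4→cld] = [F, T, T]
r3 m[φ5→cld] = [T, T, F]
r3 m[φ6→snow] = [T, T, T]
r3 m[sun→φ0] = [T, T, T]
r3 m[sun→φ2] = [F, T, T]
r3 m[sun→φ3] = [F, T, T]
r3 m[sun→φ4] = [F, T, T]
r3 m[wind→φ1] = [T, T, T]
r3 m[fog→φ0] = [T, T, T]
r3 m[fog→φ1] = [T, T, T]
r3 m[cld→φ4] = [T, T, F]
r3 m[cld→φ5] = [T, T, T]
r3 m[snow→φ3] = [T, T, T]
r3 m[snow→φ6] = [T, T, T]
r3 m[slip→φ3] = [T, T, T]
r3 m[sprk→φ2] = [T, T, T]
r4 m[φ0→sun] = [F, T, T]
r4 m[φ0→fog] = [T, T, T]
r4 m[φ1→wind] = [T, T, T]
r4 m[φ1→fog] = [T, T, T]
r4 m[φ2→sun] = [T, T, T]
r4 m[φ2→sprk] = [F, T, T]
r4 m[φ3→sun] = [T, T, T]
r4 m[φ3→snow] = [T, T, T]
r4 m[φ3→slip] = [T, T, T]
r4 m[φ4→sun] = [T, T, T]
r4 m[φ4→cld] = [F, T, T]
r4 m[φ5→cld] = [T, T, F]
r4 m[φ6→snow] = [T, T, T]
r4 m[sun→φ0] = [T, T, T]
r4 m[sun→φ2] = [F, T, T]
r4 m[sun→φ3] = [F, T, T]
r4 m[sun→φ4] = [F, T, T]
r4 m[wind→φ1] = [T, T, T]
r4 m[fog→φ0] = [T, T, T]
r4 m[fog→φ1] = [T, T, T]
r4 m[cld→φ4] = [T, T, F]
r4 m[cld→φ5] = [F, T, T]
r4 m[snow→φ3] = [T, T, T]
r4 m[snow→φ6] = [T, T, T]
r4 m[slip→φ3] = [T, T, T]
r4 m[sprk→φ2] = [T, T, T]
r5 m[φ0→sun] = [F, T, T]
r5 m[φ0→fog] = [T, T, T]
r5 m[φ1→wind] = [T, T, T]
r5 m[φ1→fog] = [T, T, T]
r5 m[φ2→sun] = [T, T, T]
r5 m[φ2→sprk] = [F, T, T]
r5 m[φ3→sun] = [T, T, T]
r5 m[φ3→snow] = [T, T, T]
r5 m[φ3→slip] = [T, T, T]
r5 m[φ4→sun] = [T, T, T]
r5 m[φ4→cld] = [F, T, T]
r5 m[φ5→cld] = [T, T, F]
r5 m[φ6→snow] = [T, T, T]
r5 m[sun→φ0] = [T, T, T]
r5 m[sun→φ2] = [F, T, T]
r5 m[sun→φ3] = [F, T, T]
r5 m[sun→φ4] = [F, T, T]
r5 m[wind→φ1] = [T, T, T]
r5 m[fog→φ0] = [T, T, T]
r5 m[fog→φ1] = [T, T, T]
r5 m[cld→φ4] = [T, T, F]
r5 m[cld→φ5] = [F, T, T]
r5 m[snow→φ3] = [T, T, T]
r5 m[snow→φ6] = [T, T, T]
r5 m[slip→φ3] = [T, T, T]
r5 m[sprk→φ2] = [T, T, T]
fixed point reached at round 5
b[cld] = ⊗ incoming = [F, T, F]

b[cld] = [F, T, F]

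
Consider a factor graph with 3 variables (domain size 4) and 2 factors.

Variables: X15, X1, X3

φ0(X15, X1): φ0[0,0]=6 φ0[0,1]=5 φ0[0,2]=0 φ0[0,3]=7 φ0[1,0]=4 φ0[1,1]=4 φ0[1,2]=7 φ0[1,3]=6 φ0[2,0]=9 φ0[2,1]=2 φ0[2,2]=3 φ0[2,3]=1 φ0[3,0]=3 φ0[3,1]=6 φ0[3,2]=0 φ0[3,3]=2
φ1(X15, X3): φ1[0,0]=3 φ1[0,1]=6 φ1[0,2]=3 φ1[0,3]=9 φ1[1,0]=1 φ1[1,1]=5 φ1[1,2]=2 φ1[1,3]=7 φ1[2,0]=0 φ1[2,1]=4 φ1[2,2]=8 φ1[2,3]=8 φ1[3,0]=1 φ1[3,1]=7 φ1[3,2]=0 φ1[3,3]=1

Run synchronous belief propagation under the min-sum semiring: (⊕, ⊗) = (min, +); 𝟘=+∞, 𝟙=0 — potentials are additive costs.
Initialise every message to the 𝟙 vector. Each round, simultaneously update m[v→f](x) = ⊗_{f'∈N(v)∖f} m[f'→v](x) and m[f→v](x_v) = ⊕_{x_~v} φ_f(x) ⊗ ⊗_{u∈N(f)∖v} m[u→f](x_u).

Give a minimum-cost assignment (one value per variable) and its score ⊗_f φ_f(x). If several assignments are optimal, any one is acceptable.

init: all messages = 𝟙 over 4 values
r1 m[φ0→X15] = [0, 4, 1, 0]
r1 m[φ0→X1] = [3, 2, 0, 1]
r1 m[φ1→X15] = [3, 1, 0, 0]
r1 m[φ1→X3] = [0, 4, 0, 1]
r1 m[X15→φ0] = [0, 0, 0, 0]
r1 m[X15→φ1] = [0, 0, 0, 0]
r1 m[X1→φ0] = [0, 0, 0, 0]
r1 m[X3→φ1] = [0, 0, 0, 0]
r2 m[φ0→X15] = [0, 4, 1, 0]
r2 m[φ0→X1] = [3, 2, 0, 1]
r2 m[φ1→X15] = [3, 1, 0, 0]
r2 m[φ1→X3] = [0, 4, 0, 1]
r2 m[X15→φ0] = [3, 1, 0, 0]
r2 m[X15→φ1] = [0, 4, 1, 0]
r2 m[X1→φ0] = [0, 0, 0, 0]
r2 m[X3→φ1] = [0, 0, 0, 0]
r3 m[φ0→X15] = [0, 4, 1, 0]
r3 m[φ0→X1] = [3, 2, 0, 1]
r3 m[φ1→X15] = [3, 1, 0, 0]
r3 m[φ1→X3] = [1, 5, 0, 1]
r3 m[X15→φ0] = [3, 1, 0, 0]
r3 m[X15→φ1] = [0, 4, 1, 0]
r3 m[X1→φ0] = [0, 0, 0, 0]
r3 m[X3→φ1] = [0, 0, 0, 0]
r4 m[φ0→X15] = [0, 4, 1, 0]
r4 m[φ0→X1] = [3, 2, 0, 1]
r4 m[φ1→X15] = [3, 1, 0, 0]
r4 m[φ1→X3] = [1, 5, 0, 1]
r4 m[X15→φ0] = [3, 1, 0, 0]
r4 m[X15→φ1] = [0, 4, 1, 0]
r4 m[X1→φ0] = [0, 0, 0, 0]
r4 m[X3→φ1] = [0, 0, 0, 0]
fixed point reached at round 4
traceback from X15: (X15=3, X1=2, X3=2), score=0

assignment: (X15=3, X1=2, X3=2); score = 0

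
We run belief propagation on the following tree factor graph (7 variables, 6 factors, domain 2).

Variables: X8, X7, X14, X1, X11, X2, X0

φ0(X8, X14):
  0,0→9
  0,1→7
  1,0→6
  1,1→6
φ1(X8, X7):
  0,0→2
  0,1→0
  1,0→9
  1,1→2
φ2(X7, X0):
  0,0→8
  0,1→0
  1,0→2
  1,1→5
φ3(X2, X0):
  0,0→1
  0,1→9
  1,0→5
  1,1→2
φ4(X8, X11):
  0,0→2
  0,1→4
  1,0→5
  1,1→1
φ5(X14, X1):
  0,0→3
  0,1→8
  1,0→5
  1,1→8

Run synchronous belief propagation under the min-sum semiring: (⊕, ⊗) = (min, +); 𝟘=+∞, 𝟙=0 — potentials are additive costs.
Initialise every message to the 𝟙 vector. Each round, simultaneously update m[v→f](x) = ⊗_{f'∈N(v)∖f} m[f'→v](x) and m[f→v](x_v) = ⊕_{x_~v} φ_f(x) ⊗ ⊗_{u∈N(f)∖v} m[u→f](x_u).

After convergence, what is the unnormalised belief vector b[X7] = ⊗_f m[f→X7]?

init: all messages = 𝟙 over 2 values
r1 m[φ0→X8] = [7, 6]
r1 m[φ0→X14] = [6, 6]
r1 m[φ1→X8] = [0, 2]
r1 m[φ1→X7] = [2, 0]
r1 m[φ2→X7] = [0, 2]
r1 m[φ2→X0] = [2, 0]
r1 m[φ3→X2] = [1, 2]
r1 m[φ3→X0] = [1, 2]
r1 m[φ4→X8] = [2, 1]
r1 m[φ4→X11] = [2, 1]
r1 m[φ5→X14] = [3, 5]
r1 m[φ5→X1] = [3, 8]
r1 m[X8→φ0] = [0, 0]
r1 m[X8→φ1] = [0, 0]
r1 m[X8→φ4] = [0, 0]
r1 m[X7→φ1] = [0, 0]
r1 m[X7→φ2] = [0, 0]
r1 m[X14→φ0] = [0, 0]
r1 m[X14→φ5] = [0, 0]
r1 m[X1→φ5] = [0, 0]
r1 m[X11→φ4] = [0, 0]
r1 m[X2→φ3] = [0, 0]
r1 m[X0→φ2] = [0, 0]
r1 m[X0→φ3] = [0, 0]
r2 m[φ0→X8] = [7, 6]
r2 m[φ0→X14] = [6, 6]
r2 m[φ1→X8] = [0, 2]
r2 m[φ1→X7] = [2, 0]
r2 m[φ2→X7] = [0, 2]
r2 m[φ2→X0] = [2, 0]
r2 m[φ3→X2] = [1, 2]
r2 m[φ3→X0] = [1, 2]
r2 m[φ4→X8] = [2, 1]
r2 m[φ4→X11] = [2, 1]
r2 m[φ5→X14] = [3, 5]
r2 m[φ5→X1] = [3, 8]
r2 m[X8→φ0] = [2, 3]
r2 m[X8→φ1] = [9, 7]
r2 m[X8→φ4] = [7, 8]
r2 m[X7→φ1] = [0, 2]
r2 m[X7→φ2] = [2, 0]
r2 m[X14→φ0] = [3, 5]
r2 m[X14→φ5] = [6, 6]
r2 m[X1→φ5] = [0, 0]
r2 m[X11→φ4] = [0, 0]
r2 m[X2→φ3] = [0, 0]
r2 m[X0→φ2] = [1, 2]
r2 m[X0→φ3] = [2, 0]
r3 m[φ0→X8] = [12, 9]
r3 m[φ0→X14] = [9, 9]
r3 m[φ1→X8] = [2, 4]
r3 m[φ1→X7] = [11, 9]
r3 m[φ2→X7] = [2, 3]
r3 m[φ2→X0] = [2, 2]
r3 m[φ3→X2] = [3, 2]
r3 m[φ3→X0] = [1, 2]
r3 m[φ4→X8] = [2, 1]
r3 m[φ4→X11] = [9, 9]
r3 m[φ5→X14] = [3, 5]
r3 m[φ5→X1] = [9, 14]
r3 m[X8→φ0] = [2, 3]
r3 m[X8→φ1] = [9, 7]
r3 m[X8→φ4] = [7, 8]
r3 m[X7→φ1] = [0, 2]
r3 m[X7→φ2] = [2, 0]
r3 m[X14→φ0] = [3, 5]
r3 m[X14→φ5] = [6, 6]
r3 m[X1→φ5] = [0, 0]
r3 m[X11→φ4] = [0, 0]
r3 m[X2→φ3] = [0, 0]
r3 m[X0→φ2] = [1, 2]
r3 m[X0→φ3] = [2, 0]
r4 m[φ0→X8] = [12, 9]
r4 m[φ0→X14] = [9, 9]
r4 m[φ1→X8] = [2, 4]
r4 m[φ1→X7] = [11, 9]
r4 m[φ2→X7] = [2, 3]
r4 m[φ2→X0] = [2, 2]
r4 m[φ3→X2] = [3, 2]
r4 m[φ3→X0] = [1, 2]
r4 m[φ4→X8] = [2, 1]
r4 m[φ4→X11] = [9, 9]
r4 m[φ5→X14] = [3, 5]
r4 m[φ5→X1] = [9, 14]
r4 m[X8→φ0] = [4, 5]
r4 m[X8→φ1] = [14, 10]
r4 m[X8→φ4] = [14, 13]
r4 m[X7→φ1] = [2, 3]
r4 m[X7→φ2] = [11, 9]
r4 m[X14→φ0] = [3, 5]
r4 m[X14→φ5] = [9, 9]
r4 m[X1→φ5] = [0, 0]
r4 m[X11→φ4] = [0, 0]
r4 m[X2→φ3] = [0, 0]
r4 m[X0→φ2] = [1, 2]
r4 m[X0→φ3] = [2, 2]
r5 m[φ0→X8] = [12, 9]
r5 m[φ0→X14] = [11, 11]
r5 m[φ1→X8] = [3, 5]
r5 m[φ1→X7] = [16, 12]
r5 m[φ2→X7] = [2, 3]
r5 m[φ2→X0] = [11, 11]
r5 m[φ3→X2] = [3, 4]
r5 m[φ3→X0] = [1, 2]
r5 m[φ4→X8] = [2, 1]
r5 m[φ4→X11] = [16, 14]
r5 m[φ5→X14] = [3, 5]
r5 m[φ5→X1] = [12, 17]
r5 m[X8→φ0] = [4, 5]
r5 m[X8→φ1] = [14, 10]
r5 m[X8→φ4] = [14, 13]
r5 m[X7→φ1] = [2, 3]
r5 m[X7→φ2] = [11, 9]
r5 m[X14→φ0] = [3, 5]
r5 m[X14→φ5] = [9, 9]
r5 m[X1→φ5] = [0, 0]
r5 m[X11→φ4] = [0, 0]
r5 m[X2→φ3] = [0, 0]
r5 m[X0→φ2] = [1, 2]
r5 m[X0→φ3] = [2, 2]
r6 m[φ0→X8] = [12, 9]
r6 m[φ0→X14] = [11, 11]
r6 m[φ1→X8] = [3, 5]
r6 m[φ1→X7] = [16, 12]
r6 m[φ2→X7] = [2, 3]
r6 m[φ2→X0] = [11, 11]
r6 m[φ3→X2] = [3, 4]
r6 m[φ3→X0] = [1, 2]
r6 m[φ4→X8] = [2, 1]
r6 m[φ4→X11] = [16, 14]
r6 m[φ5→X14] = [3, 5]
r6 m[φ5→X1] = [12, 17]
r6 m[X8→φ0] = [5, 6]
r6 m[X8→φ1] = [14, 10]
r6 m[X8→φ4] = [15, 14]
r6 m[X7→φ1] = [2, 3]
r6 m[X7→φ2] = [16, 12]
r6 m[X14→φ0] = [3, 5]
r6 m[X14→φ5] = [11, 11]
r6 m[X1→φ5] = [0, 0]
r6 m[X11→φ4] = [0, 0]
r6 m[X2→φ3] = [0, 0]
r6 m[X0→φ2] = [1, 2]
r6 m[X0→φ3] = [11, 11]
r7 m[φ0→X8] = [12, 9]
r7 m[φ0→X14] = [12, 12]
r7 m[φ1→X8] = [3, 5]
r7 m[φ1→X7] = [16, 12]
r7 m[φ2→X7] = [2, 3]
r7 m[φ2→X0] = [14, 16]
r7 m[φ3→X2] = [12, 13]
r7 m[φ3→X0] = [1, 2]
r7 m[φ4→X8] = [2, 1]
r7 m[φ4→X11] = [17, 15]
r7 m[φ5→X14] = [3, 5]
r7 m[φ5→X1] = [14, 19]
r7 m[X8→φ0] = [5, 6]
r7 m[X8→φ1] = [14, 10]
r7 m[X8→φ4] = [15, 14]
r7 m[X7→φ1] = [2, 3]
r7 m[X7→φ2] = [16, 12]
r7 m[X14→φ0] = [3, 5]
r7 m[X14→φ5] = [11, 11]
r7 m[X1→φ5] = [0, 0]
r7 m[X11→φ4] = [0, 0]
r7 m[X2→φ3] = [0, 0]
r7 m[X0→φ2] = [1, 2]
r7 m[X0→φ3] = [11, 11]
r8 m[φ0→X8] = [12, 9]
r8 m[φ0→X14] = [12, 12]
r8 m[φ1→X8] = [3, 5]
r8 m[φ1→X7] = [16, 12]
r8 m[φ2→X7] = [2, 3]
r8 m[φ2→X0] = [14, 16]
r8 m[φ3→X2] = [12, 13]
r8 m[φ3→X0] = [1, 2]
r8 m[φ4→X8] = [2, 1]
r8 m[φ4→X11] = [17, 15]
r8 m[φ5→X14] = [3, 5]
r8 m[φ5→X1] = [14, 19]
r8 m[X8→φ0] = [5, 6]
r8 m[X8→φ1] = [14, 10]
r8 m[X8→φ4] = [15, 14]
r8 m[X7→φ1] = [2, 3]
r8 m[X7→φ2] = [16, 12]
r8 m[X14→φ0] = [3, 5]
r8 m[X14→φ5] = [12, 12]
r8 m[X1→φ5] = [0, 0]
r8 m[X11→φ4] = [0, 0]
r8 m[X2→φ3] = [0, 0]
r8 m[X0→φ2] = [1, 2]
r8 m[X0→φ3] = [14, 16]
r9 m[φ0→X8] = [12, 9]
r9 m[φ0→X14] = [12, 12]
r9 m[φ1→X8] = [3, 5]
r9 m[φ1→X7] = [16, 12]
r9 m[φ2→X7] = [2, 3]
r9 m[φ2→X0] = [14, 16]
r9 m[φ3→X2] = [15, 18]
r9 m[φ3→X0] = [1, 2]
r9 m[φ4→X8] = [2, 1]
r9 m[φ4→X11] = [17, 15]
r9 m[φ5→X14] = [3, 5]
r9 m[φ5→X1] = [15, 20]
r9 m[X8→φ0] = [5, 6]
r9 m[X8→φ1] = [14, 10]
r9 m[X8→φ4] = [15, 14]
r9 m[X7→φ1] = [2, 3]
r9 m[X7→φ2] = [16, 12]
r9 m[X14→φ0] = [3, 5]
r9 m[X14→φ5] = [12, 12]
r9 m[X1→φ5] = [0, 0]
r9 m[X11→φ4] = [0, 0]
r9 m[X2→φ3] = [0, 0]
r9 m[X0→φ2] = [1, 2]
r9 m[X0→φ3] = [14, 16]
r10 m[φ0→X8] = [12, 9]
r10 m[φ0→X14] = [12, 12]
r10 m[φ1→X8] = [3, 5]
r10 m[φ1→X7] = [16, 12]
r10 m[φ2→X7] = [2, 3]
r10 m[φ2→X0] = [14, 16]
r10 m[φ3→X2] = [15, 18]
r10 m[φ3→X0] = [1, 2]
r10 m[φ4→X8] = [2, 1]
r10 m[φ4→X11] = [17, 15]
r10 m[φ5→X14] = [3, 5]
r10 m[φ5→X1] = [15, 20]
r10 m[X8→φ0] = [5, 6]
r10 m[X8→φ1] = [14, 10]
r10 m[X8→φ4] = [15, 14]
r10 m[X7→φ1] = [2, 3]
r10 m[X7→φ2] = [16, 12]
r10 m[X14→φ0] = [3, 5]
r10 m[X14→φ5] = [12, 12]
r10 m[X1→φ5] = [0, 0]
r10 m[X11→φ4] = [0, 0]
r10 m[X2→φ3] = [0, 0]
r10 m[X0→φ2] = [1, 2]
r10 m[X0→φ3] = [14, 16]
fixed point reached at round 10
b[X7] = ⊗ incoming = [18, 15]

b[X7] = [18, 15]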